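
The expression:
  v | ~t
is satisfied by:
  {v: True, t: False}
  {t: False, v: False}
  {t: True, v: True}


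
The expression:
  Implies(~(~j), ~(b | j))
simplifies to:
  ~j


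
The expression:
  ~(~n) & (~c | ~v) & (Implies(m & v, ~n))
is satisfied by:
  {n: True, c: False, v: False, m: False}
  {m: True, n: True, c: False, v: False}
  {c: True, n: True, m: False, v: False}
  {m: True, c: True, n: True, v: False}
  {v: True, n: True, m: False, c: False}


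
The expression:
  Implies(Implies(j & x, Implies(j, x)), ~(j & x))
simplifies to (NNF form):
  ~j | ~x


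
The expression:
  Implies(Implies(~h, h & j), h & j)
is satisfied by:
  {j: True, h: False}
  {h: False, j: False}
  {h: True, j: True}


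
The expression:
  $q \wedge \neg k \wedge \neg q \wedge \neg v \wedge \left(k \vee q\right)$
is never true.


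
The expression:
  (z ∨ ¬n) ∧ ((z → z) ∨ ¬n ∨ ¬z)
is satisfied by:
  {z: True, n: False}
  {n: False, z: False}
  {n: True, z: True}


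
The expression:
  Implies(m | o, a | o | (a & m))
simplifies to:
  a | o | ~m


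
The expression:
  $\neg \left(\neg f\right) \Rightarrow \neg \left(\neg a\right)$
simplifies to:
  $a \vee \neg f$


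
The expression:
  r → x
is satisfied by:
  {x: True, r: False}
  {r: False, x: False}
  {r: True, x: True}


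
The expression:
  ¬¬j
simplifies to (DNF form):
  j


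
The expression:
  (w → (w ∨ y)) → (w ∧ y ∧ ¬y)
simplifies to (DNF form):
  False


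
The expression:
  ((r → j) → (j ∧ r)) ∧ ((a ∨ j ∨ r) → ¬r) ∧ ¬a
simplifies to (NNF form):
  False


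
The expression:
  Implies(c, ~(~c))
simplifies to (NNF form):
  True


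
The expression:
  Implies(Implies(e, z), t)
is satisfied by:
  {t: True, e: True, z: False}
  {t: True, z: False, e: False}
  {t: True, e: True, z: True}
  {t: True, z: True, e: False}
  {e: True, z: False, t: False}


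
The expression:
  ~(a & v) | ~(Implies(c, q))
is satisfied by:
  {c: True, v: False, a: False, q: False}
  {c: False, v: False, a: False, q: False}
  {q: True, c: True, v: False, a: False}
  {q: True, c: False, v: False, a: False}
  {a: True, c: True, v: False, q: False}
  {a: True, c: False, v: False, q: False}
  {a: True, q: True, c: True, v: False}
  {a: True, q: True, c: False, v: False}
  {v: True, c: True, q: False, a: False}
  {v: True, c: False, q: False, a: False}
  {q: True, v: True, c: True, a: False}
  {q: True, v: True, c: False, a: False}
  {a: True, v: True, c: True, q: False}


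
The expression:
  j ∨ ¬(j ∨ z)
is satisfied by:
  {j: True, z: False}
  {z: False, j: False}
  {z: True, j: True}


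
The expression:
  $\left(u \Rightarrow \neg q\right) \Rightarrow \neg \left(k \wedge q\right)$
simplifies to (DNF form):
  $u \vee \neg k \vee \neg q$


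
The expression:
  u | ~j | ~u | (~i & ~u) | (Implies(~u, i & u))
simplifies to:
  True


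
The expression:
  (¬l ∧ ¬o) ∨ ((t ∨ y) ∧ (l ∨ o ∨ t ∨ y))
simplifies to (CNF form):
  (t ∨ y ∨ ¬l) ∧ (t ∨ y ∨ ¬o)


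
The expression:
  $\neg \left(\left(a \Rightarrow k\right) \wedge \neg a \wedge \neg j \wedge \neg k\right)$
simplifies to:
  $a \vee j \vee k$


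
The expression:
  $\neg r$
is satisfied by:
  {r: False}


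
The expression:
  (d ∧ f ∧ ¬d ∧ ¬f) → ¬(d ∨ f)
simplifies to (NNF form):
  True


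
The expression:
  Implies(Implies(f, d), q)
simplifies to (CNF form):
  (f | q) & (q | ~d)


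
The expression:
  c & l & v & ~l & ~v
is never true.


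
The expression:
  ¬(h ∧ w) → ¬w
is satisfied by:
  {h: True, w: False}
  {w: False, h: False}
  {w: True, h: True}


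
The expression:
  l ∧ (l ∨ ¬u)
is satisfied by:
  {l: True}


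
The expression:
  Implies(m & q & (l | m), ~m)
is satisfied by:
  {m: False, q: False}
  {q: True, m: False}
  {m: True, q: False}


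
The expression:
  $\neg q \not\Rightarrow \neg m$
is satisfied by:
  {m: True, q: False}


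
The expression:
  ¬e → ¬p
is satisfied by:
  {e: True, p: False}
  {p: False, e: False}
  {p: True, e: True}


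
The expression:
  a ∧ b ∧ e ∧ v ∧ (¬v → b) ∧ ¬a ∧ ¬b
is never true.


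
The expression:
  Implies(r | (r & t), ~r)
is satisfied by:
  {r: False}


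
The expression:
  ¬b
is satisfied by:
  {b: False}


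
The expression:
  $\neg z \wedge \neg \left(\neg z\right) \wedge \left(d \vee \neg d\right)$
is never true.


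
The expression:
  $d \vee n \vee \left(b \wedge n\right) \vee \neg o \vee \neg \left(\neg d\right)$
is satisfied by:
  {n: True, d: True, o: False}
  {n: True, o: False, d: False}
  {d: True, o: False, n: False}
  {d: False, o: False, n: False}
  {n: True, d: True, o: True}
  {n: True, o: True, d: False}
  {d: True, o: True, n: False}


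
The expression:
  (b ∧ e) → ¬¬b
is always true.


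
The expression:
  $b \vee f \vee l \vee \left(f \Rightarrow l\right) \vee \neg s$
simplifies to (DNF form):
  $\text{True}$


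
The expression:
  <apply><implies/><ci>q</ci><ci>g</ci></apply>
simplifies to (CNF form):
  <apply><or/><ci>g</ci><apply><not/><ci>q</ci></apply></apply>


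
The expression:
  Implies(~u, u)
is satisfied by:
  {u: True}


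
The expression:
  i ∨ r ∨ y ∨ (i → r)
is always true.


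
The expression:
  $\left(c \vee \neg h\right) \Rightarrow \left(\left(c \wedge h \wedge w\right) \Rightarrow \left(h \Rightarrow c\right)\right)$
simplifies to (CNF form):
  $\text{True}$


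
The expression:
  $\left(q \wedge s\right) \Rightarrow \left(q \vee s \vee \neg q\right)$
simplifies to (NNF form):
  $\text{True}$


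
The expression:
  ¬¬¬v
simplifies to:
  ¬v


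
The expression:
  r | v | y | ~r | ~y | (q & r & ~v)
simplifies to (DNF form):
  True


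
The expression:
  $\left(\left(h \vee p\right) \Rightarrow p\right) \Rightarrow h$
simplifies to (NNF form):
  $h$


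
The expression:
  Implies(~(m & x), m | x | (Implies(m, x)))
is always true.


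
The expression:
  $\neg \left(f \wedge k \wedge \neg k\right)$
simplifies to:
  $\text{True}$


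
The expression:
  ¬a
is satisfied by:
  {a: False}


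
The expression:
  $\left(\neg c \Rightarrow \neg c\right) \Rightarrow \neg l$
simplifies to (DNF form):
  $\neg l$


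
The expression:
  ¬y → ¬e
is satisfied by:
  {y: True, e: False}
  {e: False, y: False}
  {e: True, y: True}


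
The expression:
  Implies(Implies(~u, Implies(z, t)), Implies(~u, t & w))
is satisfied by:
  {z: True, u: True, w: True, t: False}
  {z: True, u: True, t: False, w: False}
  {u: True, w: True, t: False, z: False}
  {u: True, t: False, w: False, z: False}
  {u: True, z: True, t: True, w: True}
  {u: True, z: True, t: True, w: False}
  {u: True, t: True, w: True, z: False}
  {u: True, t: True, w: False, z: False}
  {w: True, z: True, t: False, u: False}
  {z: True, t: False, w: False, u: False}
  {z: True, w: True, t: True, u: False}
  {w: True, t: True, z: False, u: False}


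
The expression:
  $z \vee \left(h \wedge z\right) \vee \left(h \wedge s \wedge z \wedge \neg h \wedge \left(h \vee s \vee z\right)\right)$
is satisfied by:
  {z: True}


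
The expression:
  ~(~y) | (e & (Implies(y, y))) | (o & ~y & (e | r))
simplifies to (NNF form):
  e | y | (o & r)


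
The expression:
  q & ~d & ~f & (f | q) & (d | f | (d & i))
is never true.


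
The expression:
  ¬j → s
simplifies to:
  j ∨ s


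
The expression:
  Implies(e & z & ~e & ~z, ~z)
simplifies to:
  True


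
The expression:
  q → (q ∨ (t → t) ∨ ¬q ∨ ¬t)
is always true.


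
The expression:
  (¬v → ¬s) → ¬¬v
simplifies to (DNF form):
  s ∨ v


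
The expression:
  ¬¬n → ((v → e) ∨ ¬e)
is always true.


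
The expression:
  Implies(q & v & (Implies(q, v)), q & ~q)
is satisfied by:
  {v: False, q: False}
  {q: True, v: False}
  {v: True, q: False}


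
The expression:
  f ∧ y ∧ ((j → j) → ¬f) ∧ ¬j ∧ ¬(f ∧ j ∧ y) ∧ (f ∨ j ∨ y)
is never true.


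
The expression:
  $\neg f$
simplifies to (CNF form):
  $\neg f$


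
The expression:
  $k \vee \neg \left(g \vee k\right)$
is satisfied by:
  {k: True, g: False}
  {g: False, k: False}
  {g: True, k: True}


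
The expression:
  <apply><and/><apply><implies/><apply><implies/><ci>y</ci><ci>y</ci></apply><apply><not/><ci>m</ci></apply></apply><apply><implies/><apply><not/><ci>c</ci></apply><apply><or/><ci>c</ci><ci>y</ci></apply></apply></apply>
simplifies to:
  <apply><and/><apply><not/><ci>m</ci></apply><apply><or/><ci>c</ci><ci>y</ci></apply></apply>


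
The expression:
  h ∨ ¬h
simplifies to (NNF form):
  True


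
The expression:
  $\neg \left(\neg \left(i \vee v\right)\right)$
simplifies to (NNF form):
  $i \vee v$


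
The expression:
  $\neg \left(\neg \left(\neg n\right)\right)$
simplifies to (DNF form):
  $\neg n$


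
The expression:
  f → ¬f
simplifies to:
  ¬f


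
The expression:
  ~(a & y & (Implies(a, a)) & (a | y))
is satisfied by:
  {y: False, a: False}
  {a: True, y: False}
  {y: True, a: False}


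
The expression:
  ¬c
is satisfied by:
  {c: False}


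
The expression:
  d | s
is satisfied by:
  {d: True, s: True}
  {d: True, s: False}
  {s: True, d: False}


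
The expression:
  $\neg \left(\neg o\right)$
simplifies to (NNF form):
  $o$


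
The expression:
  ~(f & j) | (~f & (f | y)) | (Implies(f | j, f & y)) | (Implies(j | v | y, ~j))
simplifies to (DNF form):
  y | ~f | ~j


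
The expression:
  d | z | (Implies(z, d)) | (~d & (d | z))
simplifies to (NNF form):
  True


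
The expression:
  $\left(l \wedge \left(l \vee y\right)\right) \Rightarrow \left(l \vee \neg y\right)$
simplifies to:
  $\text{True}$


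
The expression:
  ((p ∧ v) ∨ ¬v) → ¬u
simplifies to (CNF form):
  (v ∨ ¬u) ∧ (¬p ∨ ¬u)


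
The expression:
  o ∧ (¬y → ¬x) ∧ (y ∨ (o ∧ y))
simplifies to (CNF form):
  o ∧ y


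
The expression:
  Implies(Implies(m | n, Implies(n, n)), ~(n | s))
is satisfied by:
  {n: False, s: False}


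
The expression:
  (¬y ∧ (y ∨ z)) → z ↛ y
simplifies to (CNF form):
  True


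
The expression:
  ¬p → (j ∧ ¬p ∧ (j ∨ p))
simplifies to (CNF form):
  j ∨ p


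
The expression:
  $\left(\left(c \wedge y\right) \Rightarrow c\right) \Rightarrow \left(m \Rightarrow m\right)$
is always true.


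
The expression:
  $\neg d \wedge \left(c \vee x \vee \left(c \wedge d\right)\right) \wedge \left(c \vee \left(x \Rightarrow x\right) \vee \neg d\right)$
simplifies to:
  $\neg d \wedge \left(c \vee x\right)$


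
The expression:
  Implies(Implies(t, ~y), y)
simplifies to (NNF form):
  y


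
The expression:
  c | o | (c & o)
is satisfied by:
  {o: True, c: True}
  {o: True, c: False}
  {c: True, o: False}


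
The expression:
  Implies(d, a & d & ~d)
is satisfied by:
  {d: False}


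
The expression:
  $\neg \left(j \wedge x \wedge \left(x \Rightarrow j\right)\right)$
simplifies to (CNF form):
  $\neg j \vee \neg x$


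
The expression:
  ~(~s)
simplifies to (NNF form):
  s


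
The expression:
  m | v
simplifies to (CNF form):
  m | v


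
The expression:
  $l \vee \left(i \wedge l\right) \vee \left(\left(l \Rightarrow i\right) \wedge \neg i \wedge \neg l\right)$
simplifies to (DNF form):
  $l \vee \neg i$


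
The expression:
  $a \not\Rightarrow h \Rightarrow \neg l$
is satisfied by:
  {h: True, l: False, a: False}
  {l: False, a: False, h: False}
  {a: True, h: True, l: False}
  {a: True, l: False, h: False}
  {h: True, l: True, a: False}
  {l: True, h: False, a: False}
  {a: True, l: True, h: True}


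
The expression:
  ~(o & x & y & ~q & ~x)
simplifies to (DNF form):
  True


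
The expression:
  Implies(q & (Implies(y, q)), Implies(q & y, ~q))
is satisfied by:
  {q: False, y: False}
  {y: True, q: False}
  {q: True, y: False}


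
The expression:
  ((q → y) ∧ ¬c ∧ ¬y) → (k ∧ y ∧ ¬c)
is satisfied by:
  {y: True, q: True, c: True}
  {y: True, q: True, c: False}
  {y: True, c: True, q: False}
  {y: True, c: False, q: False}
  {q: True, c: True, y: False}
  {q: True, c: False, y: False}
  {c: True, q: False, y: False}


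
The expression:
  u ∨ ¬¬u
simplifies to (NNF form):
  u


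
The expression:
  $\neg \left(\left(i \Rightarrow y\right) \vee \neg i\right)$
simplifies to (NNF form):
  $i \wedge \neg y$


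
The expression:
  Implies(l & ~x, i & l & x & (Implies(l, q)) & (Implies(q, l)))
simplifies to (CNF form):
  x | ~l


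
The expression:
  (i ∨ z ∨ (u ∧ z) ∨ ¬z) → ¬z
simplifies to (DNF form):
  ¬z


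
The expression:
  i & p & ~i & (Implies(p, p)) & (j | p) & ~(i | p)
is never true.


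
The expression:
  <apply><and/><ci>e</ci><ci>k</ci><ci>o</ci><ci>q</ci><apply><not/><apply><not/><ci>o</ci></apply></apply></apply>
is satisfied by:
  {e: True, o: True, q: True, k: True}


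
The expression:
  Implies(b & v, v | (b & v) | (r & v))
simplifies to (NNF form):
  True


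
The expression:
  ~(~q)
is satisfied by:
  {q: True}


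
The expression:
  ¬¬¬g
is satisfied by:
  {g: False}


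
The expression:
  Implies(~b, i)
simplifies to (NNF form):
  b | i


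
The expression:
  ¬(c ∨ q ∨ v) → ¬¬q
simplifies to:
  c ∨ q ∨ v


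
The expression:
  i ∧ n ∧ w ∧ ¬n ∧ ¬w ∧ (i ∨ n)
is never true.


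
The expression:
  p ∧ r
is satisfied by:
  {r: True, p: True}


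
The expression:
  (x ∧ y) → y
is always true.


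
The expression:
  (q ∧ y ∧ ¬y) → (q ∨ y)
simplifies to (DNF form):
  True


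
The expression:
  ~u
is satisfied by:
  {u: False}


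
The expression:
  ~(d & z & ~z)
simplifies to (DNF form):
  True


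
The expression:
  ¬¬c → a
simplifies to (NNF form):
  a ∨ ¬c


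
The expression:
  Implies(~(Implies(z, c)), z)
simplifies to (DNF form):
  True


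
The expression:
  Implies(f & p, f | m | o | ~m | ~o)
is always true.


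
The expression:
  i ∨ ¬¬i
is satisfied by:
  {i: True}


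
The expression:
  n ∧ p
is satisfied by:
  {p: True, n: True}


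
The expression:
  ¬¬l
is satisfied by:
  {l: True}


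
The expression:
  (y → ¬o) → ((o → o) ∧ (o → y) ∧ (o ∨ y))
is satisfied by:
  {y: True}


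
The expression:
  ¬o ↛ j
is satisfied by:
  {j: True, o: False}
  {o: False, j: False}
  {o: True, j: True}


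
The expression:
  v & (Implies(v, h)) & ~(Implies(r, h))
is never true.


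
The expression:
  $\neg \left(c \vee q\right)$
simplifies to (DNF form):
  $\neg c \wedge \neg q$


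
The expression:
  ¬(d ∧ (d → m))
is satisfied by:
  {m: False, d: False}
  {d: True, m: False}
  {m: True, d: False}


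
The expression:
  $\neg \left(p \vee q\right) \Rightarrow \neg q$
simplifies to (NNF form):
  $\text{True}$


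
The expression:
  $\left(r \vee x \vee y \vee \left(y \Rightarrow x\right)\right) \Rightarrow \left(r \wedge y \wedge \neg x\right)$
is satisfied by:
  {r: True, y: True, x: False}


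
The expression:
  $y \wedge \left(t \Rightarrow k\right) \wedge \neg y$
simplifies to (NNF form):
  $\text{False}$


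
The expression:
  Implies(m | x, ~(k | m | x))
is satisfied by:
  {x: False, m: False}


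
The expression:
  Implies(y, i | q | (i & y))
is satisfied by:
  {i: True, q: True, y: False}
  {i: True, q: False, y: False}
  {q: True, i: False, y: False}
  {i: False, q: False, y: False}
  {i: True, y: True, q: True}
  {i: True, y: True, q: False}
  {y: True, q: True, i: False}


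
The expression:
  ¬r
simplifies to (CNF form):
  ¬r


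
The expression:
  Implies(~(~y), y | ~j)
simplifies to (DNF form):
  True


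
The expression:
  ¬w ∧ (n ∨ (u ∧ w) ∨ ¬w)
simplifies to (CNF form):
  ¬w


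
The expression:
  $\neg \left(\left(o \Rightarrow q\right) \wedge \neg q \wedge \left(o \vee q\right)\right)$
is always true.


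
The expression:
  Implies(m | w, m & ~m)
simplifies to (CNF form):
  ~m & ~w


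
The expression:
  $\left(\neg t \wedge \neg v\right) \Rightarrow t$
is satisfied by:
  {t: True, v: True}
  {t: True, v: False}
  {v: True, t: False}


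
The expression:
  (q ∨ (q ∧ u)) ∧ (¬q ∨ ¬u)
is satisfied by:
  {q: True, u: False}


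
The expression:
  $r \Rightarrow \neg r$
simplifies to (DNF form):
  $\neg r$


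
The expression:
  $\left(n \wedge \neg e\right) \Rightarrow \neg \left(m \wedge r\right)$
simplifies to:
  $e \vee \neg m \vee \neg n \vee \neg r$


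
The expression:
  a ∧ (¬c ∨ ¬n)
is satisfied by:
  {a: True, c: False, n: False}
  {a: True, n: True, c: False}
  {a: True, c: True, n: False}


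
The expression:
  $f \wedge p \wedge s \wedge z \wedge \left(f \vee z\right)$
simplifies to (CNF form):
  $f \wedge p \wedge s \wedge z$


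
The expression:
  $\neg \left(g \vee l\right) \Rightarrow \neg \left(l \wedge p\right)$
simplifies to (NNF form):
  $\text{True}$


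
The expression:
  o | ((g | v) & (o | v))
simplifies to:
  o | v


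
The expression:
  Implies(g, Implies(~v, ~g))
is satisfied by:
  {v: True, g: False}
  {g: False, v: False}
  {g: True, v: True}


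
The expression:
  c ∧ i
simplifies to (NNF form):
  c ∧ i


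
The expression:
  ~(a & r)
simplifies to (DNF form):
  ~a | ~r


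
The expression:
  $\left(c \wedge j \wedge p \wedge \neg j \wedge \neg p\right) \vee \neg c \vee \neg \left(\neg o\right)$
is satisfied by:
  {o: True, c: False}
  {c: False, o: False}
  {c: True, o: True}


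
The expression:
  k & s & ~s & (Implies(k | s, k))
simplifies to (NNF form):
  False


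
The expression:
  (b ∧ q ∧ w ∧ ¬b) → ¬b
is always true.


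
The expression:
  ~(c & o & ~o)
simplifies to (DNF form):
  True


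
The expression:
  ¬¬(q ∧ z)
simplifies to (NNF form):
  q ∧ z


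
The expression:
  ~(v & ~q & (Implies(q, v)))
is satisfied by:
  {q: True, v: False}
  {v: False, q: False}
  {v: True, q: True}


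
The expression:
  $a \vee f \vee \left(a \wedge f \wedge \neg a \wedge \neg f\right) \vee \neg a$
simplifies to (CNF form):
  $\text{True}$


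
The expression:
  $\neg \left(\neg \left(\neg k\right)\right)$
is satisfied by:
  {k: False}


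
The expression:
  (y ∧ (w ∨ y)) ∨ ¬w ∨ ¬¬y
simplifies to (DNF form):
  y ∨ ¬w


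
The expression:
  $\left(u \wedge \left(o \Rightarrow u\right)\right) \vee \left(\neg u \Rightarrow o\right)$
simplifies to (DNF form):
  $o \vee u$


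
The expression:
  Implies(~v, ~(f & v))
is always true.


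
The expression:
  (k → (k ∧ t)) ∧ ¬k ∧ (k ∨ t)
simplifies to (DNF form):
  t ∧ ¬k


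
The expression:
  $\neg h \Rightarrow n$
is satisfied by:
  {n: True, h: True}
  {n: True, h: False}
  {h: True, n: False}


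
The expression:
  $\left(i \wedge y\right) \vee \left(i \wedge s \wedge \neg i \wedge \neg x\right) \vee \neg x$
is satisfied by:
  {y: True, i: True, x: False}
  {y: True, i: False, x: False}
  {i: True, y: False, x: False}
  {y: False, i: False, x: False}
  {y: True, x: True, i: True}


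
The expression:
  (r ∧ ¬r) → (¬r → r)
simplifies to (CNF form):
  True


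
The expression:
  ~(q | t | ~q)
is never true.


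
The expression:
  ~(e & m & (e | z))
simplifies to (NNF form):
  ~e | ~m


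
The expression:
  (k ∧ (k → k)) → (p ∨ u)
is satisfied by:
  {p: True, u: True, k: False}
  {p: True, k: False, u: False}
  {u: True, k: False, p: False}
  {u: False, k: False, p: False}
  {p: True, u: True, k: True}
  {p: True, k: True, u: False}
  {u: True, k: True, p: False}


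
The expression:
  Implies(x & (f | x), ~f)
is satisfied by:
  {x: False, f: False}
  {f: True, x: False}
  {x: True, f: False}


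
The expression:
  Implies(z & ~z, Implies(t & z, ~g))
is always true.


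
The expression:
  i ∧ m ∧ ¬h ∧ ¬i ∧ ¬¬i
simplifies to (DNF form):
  False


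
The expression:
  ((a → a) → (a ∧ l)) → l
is always true.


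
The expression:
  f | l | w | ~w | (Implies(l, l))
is always true.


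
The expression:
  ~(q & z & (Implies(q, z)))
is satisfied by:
  {q: False, z: False}
  {z: True, q: False}
  {q: True, z: False}


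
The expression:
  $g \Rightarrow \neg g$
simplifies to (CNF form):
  $\neg g$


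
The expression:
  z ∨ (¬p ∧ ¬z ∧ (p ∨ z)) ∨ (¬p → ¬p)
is always true.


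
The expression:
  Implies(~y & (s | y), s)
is always true.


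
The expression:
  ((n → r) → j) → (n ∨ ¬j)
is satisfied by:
  {n: True, j: False}
  {j: False, n: False}
  {j: True, n: True}


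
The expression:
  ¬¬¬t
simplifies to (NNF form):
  ¬t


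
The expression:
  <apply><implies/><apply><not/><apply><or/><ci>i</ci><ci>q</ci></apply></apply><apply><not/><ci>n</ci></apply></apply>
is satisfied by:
  {i: True, q: True, n: False}
  {i: True, q: False, n: False}
  {q: True, i: False, n: False}
  {i: False, q: False, n: False}
  {i: True, n: True, q: True}
  {i: True, n: True, q: False}
  {n: True, q: True, i: False}


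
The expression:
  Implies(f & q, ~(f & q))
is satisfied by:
  {q: False, f: False}
  {f: True, q: False}
  {q: True, f: False}


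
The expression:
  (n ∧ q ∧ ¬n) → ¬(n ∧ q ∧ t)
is always true.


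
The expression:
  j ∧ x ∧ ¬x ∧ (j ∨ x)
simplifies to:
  False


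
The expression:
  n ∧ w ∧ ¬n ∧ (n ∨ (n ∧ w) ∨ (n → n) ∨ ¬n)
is never true.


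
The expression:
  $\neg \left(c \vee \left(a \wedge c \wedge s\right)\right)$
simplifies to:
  $\neg c$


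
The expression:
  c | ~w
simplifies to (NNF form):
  c | ~w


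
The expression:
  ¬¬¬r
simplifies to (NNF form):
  ¬r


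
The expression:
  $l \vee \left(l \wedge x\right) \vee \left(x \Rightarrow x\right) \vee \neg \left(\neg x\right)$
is always true.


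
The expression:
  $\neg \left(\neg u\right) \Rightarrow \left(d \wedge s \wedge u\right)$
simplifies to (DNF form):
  $\left(d \wedge s\right) \vee \neg u$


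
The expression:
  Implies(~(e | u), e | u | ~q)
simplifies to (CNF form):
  e | u | ~q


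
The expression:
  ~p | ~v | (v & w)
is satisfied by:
  {w: True, p: False, v: False}
  {p: False, v: False, w: False}
  {w: True, v: True, p: False}
  {v: True, p: False, w: False}
  {w: True, p: True, v: False}
  {p: True, w: False, v: False}
  {w: True, v: True, p: True}


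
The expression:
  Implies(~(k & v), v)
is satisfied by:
  {v: True}


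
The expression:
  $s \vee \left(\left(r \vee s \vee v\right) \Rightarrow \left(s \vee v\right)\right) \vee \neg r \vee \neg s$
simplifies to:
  $\text{True}$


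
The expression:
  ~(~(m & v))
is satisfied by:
  {m: True, v: True}


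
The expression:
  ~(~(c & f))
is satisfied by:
  {c: True, f: True}


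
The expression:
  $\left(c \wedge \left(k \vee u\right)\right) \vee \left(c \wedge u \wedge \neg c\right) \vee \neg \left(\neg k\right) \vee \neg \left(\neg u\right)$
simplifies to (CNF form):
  $k \vee u$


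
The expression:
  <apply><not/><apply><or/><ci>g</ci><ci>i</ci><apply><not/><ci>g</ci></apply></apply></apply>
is never true.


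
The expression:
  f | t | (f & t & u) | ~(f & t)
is always true.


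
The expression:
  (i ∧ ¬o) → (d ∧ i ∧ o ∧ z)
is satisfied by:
  {o: True, i: False}
  {i: False, o: False}
  {i: True, o: True}


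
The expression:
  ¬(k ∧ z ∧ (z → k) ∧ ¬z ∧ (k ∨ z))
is always true.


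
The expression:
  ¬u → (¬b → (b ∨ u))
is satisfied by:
  {b: True, u: True}
  {b: True, u: False}
  {u: True, b: False}


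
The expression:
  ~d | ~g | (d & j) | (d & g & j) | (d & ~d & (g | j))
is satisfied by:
  {j: True, d: False, g: False}
  {j: False, d: False, g: False}
  {g: True, j: True, d: False}
  {g: True, j: False, d: False}
  {d: True, j: True, g: False}
  {d: True, j: False, g: False}
  {d: True, g: True, j: True}


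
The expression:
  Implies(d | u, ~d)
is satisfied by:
  {d: False}


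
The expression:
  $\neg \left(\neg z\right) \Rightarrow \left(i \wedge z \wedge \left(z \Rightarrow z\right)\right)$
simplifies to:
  $i \vee \neg z$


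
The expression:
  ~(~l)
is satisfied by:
  {l: True}


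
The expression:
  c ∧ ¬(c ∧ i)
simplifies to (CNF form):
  c ∧ ¬i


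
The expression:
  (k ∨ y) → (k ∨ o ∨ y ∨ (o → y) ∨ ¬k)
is always true.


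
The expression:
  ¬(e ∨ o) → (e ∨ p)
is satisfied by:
  {o: True, e: True, p: True}
  {o: True, e: True, p: False}
  {o: True, p: True, e: False}
  {o: True, p: False, e: False}
  {e: True, p: True, o: False}
  {e: True, p: False, o: False}
  {p: True, e: False, o: False}


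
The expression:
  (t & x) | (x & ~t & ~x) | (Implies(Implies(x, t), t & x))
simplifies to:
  x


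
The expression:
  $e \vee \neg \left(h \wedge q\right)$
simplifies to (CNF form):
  $e \vee \neg h \vee \neg q$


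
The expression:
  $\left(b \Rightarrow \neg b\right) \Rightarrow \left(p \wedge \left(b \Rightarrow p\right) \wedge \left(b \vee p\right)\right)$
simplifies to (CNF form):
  $b \vee p$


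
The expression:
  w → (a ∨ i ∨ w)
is always true.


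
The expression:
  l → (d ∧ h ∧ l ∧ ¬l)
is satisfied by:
  {l: False}


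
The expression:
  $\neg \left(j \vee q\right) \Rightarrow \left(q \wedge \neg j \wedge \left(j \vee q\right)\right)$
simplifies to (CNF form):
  $j \vee q$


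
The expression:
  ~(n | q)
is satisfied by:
  {n: False, q: False}


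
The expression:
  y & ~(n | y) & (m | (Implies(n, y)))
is never true.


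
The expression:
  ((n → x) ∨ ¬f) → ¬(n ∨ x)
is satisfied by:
  {f: True, x: False, n: False}
  {x: False, n: False, f: False}
  {n: True, f: True, x: False}


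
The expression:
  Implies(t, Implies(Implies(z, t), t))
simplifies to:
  True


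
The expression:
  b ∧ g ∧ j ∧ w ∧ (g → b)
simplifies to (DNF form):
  b ∧ g ∧ j ∧ w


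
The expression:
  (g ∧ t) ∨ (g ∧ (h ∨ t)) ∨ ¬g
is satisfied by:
  {t: True, h: True, g: False}
  {t: True, g: False, h: False}
  {h: True, g: False, t: False}
  {h: False, g: False, t: False}
  {t: True, h: True, g: True}
  {t: True, g: True, h: False}
  {h: True, g: True, t: False}


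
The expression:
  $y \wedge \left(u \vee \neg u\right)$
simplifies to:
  $y$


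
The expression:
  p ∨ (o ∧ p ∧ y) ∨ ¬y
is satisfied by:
  {p: True, y: False}
  {y: False, p: False}
  {y: True, p: True}


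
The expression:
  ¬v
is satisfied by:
  {v: False}


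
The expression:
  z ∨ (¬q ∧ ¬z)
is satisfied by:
  {z: True, q: False}
  {q: False, z: False}
  {q: True, z: True}


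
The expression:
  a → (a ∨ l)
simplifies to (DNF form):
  True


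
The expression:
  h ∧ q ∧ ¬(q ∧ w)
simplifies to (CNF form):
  h ∧ q ∧ ¬w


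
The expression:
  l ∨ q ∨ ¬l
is always true.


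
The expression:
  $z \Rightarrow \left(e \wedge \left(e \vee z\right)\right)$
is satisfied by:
  {e: True, z: False}
  {z: False, e: False}
  {z: True, e: True}


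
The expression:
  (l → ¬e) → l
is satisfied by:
  {l: True}


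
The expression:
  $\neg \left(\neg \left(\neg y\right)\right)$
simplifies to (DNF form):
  $\neg y$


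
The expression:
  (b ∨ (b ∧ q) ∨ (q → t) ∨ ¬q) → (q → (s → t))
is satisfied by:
  {t: True, s: False, q: False, b: False}
  {t: False, s: False, q: False, b: False}
  {b: True, t: True, s: False, q: False}
  {b: True, t: False, s: False, q: False}
  {t: True, q: True, b: False, s: False}
  {q: True, b: False, s: False, t: False}
  {b: True, q: True, t: True, s: False}
  {b: True, q: True, t: False, s: False}
  {t: True, s: True, b: False, q: False}
  {s: True, b: False, q: False, t: False}
  {t: True, b: True, s: True, q: False}
  {b: True, s: True, t: False, q: False}
  {t: True, q: True, s: True, b: False}
  {q: True, s: True, b: False, t: False}
  {b: True, q: True, s: True, t: True}


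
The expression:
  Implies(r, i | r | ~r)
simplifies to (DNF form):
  True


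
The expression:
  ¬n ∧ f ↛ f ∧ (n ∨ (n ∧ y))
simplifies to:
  False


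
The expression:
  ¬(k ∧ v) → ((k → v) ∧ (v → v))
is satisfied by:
  {v: True, k: False}
  {k: False, v: False}
  {k: True, v: True}


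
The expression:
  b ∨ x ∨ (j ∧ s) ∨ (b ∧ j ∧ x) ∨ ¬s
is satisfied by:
  {j: True, x: True, b: True, s: False}
  {j: True, x: True, s: False, b: False}
  {j: True, b: True, s: False, x: False}
  {j: True, s: False, b: False, x: False}
  {x: True, b: True, s: False, j: False}
  {x: True, s: False, b: False, j: False}
  {b: True, x: False, s: False, j: False}
  {x: False, s: False, b: False, j: False}
  {x: True, j: True, s: True, b: True}
  {x: True, j: True, s: True, b: False}
  {j: True, s: True, b: True, x: False}
  {j: True, s: True, x: False, b: False}
  {b: True, s: True, x: True, j: False}
  {s: True, x: True, j: False, b: False}
  {s: True, b: True, j: False, x: False}


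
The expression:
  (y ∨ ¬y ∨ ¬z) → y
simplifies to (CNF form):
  y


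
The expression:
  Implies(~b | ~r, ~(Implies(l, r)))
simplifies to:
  (b & r) | (l & ~r)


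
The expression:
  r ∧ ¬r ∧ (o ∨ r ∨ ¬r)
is never true.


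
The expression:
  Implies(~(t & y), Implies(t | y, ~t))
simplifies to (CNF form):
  y | ~t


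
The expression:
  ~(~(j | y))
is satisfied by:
  {y: True, j: True}
  {y: True, j: False}
  {j: True, y: False}


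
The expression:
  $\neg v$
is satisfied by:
  {v: False}


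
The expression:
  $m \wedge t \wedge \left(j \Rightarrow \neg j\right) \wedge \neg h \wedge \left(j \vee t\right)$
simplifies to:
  $m \wedge t \wedge \neg h \wedge \neg j$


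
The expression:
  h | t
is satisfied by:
  {t: True, h: True}
  {t: True, h: False}
  {h: True, t: False}


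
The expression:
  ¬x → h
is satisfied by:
  {x: True, h: True}
  {x: True, h: False}
  {h: True, x: False}


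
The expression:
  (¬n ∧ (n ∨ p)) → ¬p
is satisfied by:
  {n: True, p: False}
  {p: False, n: False}
  {p: True, n: True}


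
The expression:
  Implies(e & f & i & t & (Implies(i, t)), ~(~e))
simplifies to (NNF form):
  True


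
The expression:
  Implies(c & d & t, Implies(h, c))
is always true.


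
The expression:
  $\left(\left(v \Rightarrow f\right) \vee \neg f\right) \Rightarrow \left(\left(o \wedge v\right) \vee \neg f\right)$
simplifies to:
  $\left(o \wedge v\right) \vee \neg f$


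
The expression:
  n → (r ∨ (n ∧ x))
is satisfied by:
  {r: True, x: True, n: False}
  {r: True, n: False, x: False}
  {x: True, n: False, r: False}
  {x: False, n: False, r: False}
  {r: True, x: True, n: True}
  {r: True, n: True, x: False}
  {x: True, n: True, r: False}


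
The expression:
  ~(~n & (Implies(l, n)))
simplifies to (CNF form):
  l | n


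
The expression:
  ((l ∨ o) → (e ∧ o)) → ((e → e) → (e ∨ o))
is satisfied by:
  {o: True, l: True, e: True}
  {o: True, l: True, e: False}
  {o: True, e: True, l: False}
  {o: True, e: False, l: False}
  {l: True, e: True, o: False}
  {l: True, e: False, o: False}
  {e: True, l: False, o: False}


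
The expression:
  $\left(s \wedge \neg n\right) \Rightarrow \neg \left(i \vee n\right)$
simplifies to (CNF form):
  $n \vee \neg i \vee \neg s$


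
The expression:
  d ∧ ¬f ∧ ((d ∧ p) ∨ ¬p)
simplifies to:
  d ∧ ¬f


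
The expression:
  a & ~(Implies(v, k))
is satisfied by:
  {a: True, v: True, k: False}


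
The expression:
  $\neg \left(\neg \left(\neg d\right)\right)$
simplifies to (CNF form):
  $\neg d$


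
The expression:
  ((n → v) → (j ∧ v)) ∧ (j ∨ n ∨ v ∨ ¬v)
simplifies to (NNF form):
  (j ∧ v) ∨ (n ∧ ¬v)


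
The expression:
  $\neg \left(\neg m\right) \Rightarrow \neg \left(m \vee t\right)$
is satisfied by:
  {m: False}


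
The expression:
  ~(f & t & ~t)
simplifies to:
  True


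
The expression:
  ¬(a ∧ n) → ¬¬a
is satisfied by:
  {a: True}


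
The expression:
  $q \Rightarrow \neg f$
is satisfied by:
  {q: False, f: False}
  {f: True, q: False}
  {q: True, f: False}


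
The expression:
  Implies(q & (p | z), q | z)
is always true.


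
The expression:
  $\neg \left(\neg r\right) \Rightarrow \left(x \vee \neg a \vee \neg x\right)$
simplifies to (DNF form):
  $\text{True}$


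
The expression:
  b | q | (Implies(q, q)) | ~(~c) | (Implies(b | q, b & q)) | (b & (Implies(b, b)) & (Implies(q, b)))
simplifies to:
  True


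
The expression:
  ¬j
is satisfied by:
  {j: False}


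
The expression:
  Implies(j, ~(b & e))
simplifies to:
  ~b | ~e | ~j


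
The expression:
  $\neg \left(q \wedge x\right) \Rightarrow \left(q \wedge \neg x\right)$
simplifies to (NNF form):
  $q$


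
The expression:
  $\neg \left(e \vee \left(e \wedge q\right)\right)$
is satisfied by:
  {e: False}


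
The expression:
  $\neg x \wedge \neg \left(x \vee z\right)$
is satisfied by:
  {x: False, z: False}


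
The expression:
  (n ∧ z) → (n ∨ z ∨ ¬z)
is always true.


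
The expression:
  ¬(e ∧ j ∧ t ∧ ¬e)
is always true.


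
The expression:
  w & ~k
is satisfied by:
  {w: True, k: False}


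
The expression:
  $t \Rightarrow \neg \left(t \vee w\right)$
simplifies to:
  $\neg t$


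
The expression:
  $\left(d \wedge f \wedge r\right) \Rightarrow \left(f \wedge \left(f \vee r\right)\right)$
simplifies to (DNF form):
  $\text{True}$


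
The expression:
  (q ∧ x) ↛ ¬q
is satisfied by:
  {x: True, q: True}


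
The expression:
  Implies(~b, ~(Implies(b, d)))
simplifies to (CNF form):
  b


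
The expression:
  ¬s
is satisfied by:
  {s: False}


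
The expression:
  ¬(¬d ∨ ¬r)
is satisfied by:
  {r: True, d: True}


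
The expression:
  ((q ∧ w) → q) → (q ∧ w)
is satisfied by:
  {w: True, q: True}


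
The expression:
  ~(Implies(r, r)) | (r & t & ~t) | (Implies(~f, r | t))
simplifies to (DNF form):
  f | r | t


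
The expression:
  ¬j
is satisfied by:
  {j: False}


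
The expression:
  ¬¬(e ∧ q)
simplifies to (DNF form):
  e ∧ q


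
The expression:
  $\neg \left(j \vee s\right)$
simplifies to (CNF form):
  $\neg j \wedge \neg s$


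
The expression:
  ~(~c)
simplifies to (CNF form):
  c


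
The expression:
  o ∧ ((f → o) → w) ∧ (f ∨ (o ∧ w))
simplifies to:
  o ∧ w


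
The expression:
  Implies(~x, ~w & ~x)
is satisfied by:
  {x: True, w: False}
  {w: False, x: False}
  {w: True, x: True}


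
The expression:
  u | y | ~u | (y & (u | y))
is always true.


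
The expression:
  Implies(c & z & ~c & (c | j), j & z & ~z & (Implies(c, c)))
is always true.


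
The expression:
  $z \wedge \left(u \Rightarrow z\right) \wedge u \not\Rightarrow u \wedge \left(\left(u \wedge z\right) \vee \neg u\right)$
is never true.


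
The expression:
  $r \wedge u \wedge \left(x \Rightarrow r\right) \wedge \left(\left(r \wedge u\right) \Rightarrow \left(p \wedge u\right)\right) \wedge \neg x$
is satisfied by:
  {r: True, p: True, u: True, x: False}


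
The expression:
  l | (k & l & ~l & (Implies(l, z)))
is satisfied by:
  {l: True}


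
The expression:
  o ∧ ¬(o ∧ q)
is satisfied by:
  {o: True, q: False}


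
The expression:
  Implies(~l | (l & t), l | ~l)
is always true.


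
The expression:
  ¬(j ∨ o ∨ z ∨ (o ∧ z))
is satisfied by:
  {o: False, z: False, j: False}


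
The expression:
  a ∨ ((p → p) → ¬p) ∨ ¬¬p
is always true.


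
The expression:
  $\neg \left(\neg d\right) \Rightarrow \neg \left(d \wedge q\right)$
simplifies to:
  $\neg d \vee \neg q$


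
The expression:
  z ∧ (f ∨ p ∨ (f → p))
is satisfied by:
  {z: True}


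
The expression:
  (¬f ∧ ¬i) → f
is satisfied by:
  {i: True, f: True}
  {i: True, f: False}
  {f: True, i: False}


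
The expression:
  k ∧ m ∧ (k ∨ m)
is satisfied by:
  {m: True, k: True}


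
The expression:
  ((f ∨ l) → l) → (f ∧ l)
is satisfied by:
  {f: True}


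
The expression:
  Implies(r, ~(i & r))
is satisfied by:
  {i: False, r: False}
  {r: True, i: False}
  {i: True, r: False}


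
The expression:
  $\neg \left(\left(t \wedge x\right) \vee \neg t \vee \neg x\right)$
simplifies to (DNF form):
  $\text{False}$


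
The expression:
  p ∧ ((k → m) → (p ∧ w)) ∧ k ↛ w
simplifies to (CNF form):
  k ∧ p ∧ ¬m ∧ ¬w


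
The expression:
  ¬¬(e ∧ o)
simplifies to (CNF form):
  e ∧ o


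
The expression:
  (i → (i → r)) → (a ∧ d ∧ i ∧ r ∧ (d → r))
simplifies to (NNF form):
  i ∧ (a ∨ ¬r) ∧ (d ∨ ¬r)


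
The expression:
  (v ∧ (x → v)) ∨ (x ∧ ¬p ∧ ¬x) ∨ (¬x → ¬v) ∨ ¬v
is always true.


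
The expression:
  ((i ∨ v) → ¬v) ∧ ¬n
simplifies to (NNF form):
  ¬n ∧ ¬v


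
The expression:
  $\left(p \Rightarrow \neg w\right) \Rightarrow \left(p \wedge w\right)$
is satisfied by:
  {p: True, w: True}


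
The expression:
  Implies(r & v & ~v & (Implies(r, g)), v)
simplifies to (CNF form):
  True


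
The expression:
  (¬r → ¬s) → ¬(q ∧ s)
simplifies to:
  ¬q ∨ ¬r ∨ ¬s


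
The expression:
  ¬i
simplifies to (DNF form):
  ¬i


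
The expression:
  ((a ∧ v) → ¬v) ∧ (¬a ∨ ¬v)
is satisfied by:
  {v: False, a: False}
  {a: True, v: False}
  {v: True, a: False}


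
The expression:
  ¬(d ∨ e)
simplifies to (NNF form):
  ¬d ∧ ¬e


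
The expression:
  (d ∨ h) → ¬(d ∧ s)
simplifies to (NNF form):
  ¬d ∨ ¬s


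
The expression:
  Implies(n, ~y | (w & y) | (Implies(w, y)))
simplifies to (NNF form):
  True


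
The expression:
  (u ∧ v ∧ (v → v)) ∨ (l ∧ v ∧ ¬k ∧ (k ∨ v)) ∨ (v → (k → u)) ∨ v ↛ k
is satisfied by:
  {u: True, k: False, v: False}
  {k: False, v: False, u: False}
  {v: True, u: True, k: False}
  {v: True, k: False, u: False}
  {u: True, k: True, v: False}
  {k: True, u: False, v: False}
  {v: True, k: True, u: True}


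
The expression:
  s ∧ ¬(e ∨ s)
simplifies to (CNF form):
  False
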